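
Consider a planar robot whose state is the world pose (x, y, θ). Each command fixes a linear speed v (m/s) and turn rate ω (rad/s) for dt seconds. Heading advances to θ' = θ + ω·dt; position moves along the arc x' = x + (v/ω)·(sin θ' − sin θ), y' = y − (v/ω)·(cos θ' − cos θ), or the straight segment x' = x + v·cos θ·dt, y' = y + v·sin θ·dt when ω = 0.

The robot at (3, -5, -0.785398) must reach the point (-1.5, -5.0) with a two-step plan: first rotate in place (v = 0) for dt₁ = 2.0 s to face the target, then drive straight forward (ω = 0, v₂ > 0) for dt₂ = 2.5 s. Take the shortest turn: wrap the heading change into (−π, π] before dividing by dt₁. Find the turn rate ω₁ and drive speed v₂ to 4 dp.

heading to target = atan2(-5−-5, -1.5−3) = 3.1416
Δθ = wrap(3.1416 − -0.7854) = -2.3562; ω₁ = Δθ/dt₁ = -1.1781
distance = √((-1.5−3)² + (-5−-5)²) = 4.5000; v₂ = distance/dt₂ = 1.8000

ω₁ = -1.1781, v₂ = 1.8000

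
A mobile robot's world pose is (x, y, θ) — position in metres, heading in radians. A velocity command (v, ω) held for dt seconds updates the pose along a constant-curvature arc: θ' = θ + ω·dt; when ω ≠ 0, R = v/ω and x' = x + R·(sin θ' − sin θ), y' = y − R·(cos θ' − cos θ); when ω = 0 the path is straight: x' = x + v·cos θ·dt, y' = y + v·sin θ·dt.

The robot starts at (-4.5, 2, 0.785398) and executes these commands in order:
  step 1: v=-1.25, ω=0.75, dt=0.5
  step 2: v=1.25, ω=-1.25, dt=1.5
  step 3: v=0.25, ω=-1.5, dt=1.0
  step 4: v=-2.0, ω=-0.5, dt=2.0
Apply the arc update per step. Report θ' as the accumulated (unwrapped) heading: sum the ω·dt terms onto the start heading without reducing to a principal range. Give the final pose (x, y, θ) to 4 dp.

(0.2377, 3.2053, -3.2146)

step 1: θ'=1.1604 (R=-1.6667) → pose (-4.8498, 1.4864, 1.1604)
step 2: θ'=-0.7146 (R=-1.0000) → pose (-3.2775, 1.8428, -0.7146)
step 3: θ'=-2.2146 (R=-0.1667) → pose (-3.2534, 1.6169, -2.2146)
step 4: θ'=-3.2146 (R=4.0000) → pose (0.2377, 3.2053, -3.2146)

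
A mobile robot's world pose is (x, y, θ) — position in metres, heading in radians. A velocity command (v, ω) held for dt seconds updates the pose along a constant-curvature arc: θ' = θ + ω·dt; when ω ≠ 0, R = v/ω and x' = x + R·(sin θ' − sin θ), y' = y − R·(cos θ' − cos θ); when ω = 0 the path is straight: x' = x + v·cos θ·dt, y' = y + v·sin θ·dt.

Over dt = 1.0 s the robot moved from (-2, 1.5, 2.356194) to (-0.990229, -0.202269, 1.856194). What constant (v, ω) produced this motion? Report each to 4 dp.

Δθ = 1.856194 − 2.356194 = -0.500000
ω = Δθ/dt = -0.500000/1.0 = -0.5000
R = −Δy/(cos θ' − cos θ) = 4.0000
v = R·ω = 4.0000·-0.5000 = -2.0000

v = -2.0000, ω = -0.5000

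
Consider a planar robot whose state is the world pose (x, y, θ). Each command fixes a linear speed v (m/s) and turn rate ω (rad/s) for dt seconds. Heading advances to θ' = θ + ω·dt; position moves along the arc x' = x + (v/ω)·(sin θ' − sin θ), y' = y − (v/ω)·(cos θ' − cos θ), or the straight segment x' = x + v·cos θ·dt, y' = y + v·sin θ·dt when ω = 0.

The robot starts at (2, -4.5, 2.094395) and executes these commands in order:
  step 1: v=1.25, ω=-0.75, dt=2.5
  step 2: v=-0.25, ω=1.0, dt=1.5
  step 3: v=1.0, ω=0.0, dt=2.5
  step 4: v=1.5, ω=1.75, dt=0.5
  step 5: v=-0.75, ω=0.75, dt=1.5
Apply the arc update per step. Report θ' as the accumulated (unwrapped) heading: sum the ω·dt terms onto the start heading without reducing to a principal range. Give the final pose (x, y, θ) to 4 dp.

(3.1824, 0.7729, 3.7194)

step 1: θ'=0.2194 (R=-1.6667) → pose (3.0806, -2.0400, 0.2194)
step 2: θ'=1.7194 (R=-0.2500) → pose (2.8878, -2.3210, 1.7194)
step 3: θ'=1.7194 (straight) → pose (2.5177, 0.1515, 1.7194)
step 4: θ'=2.5944 (R=0.8571) → pose (2.1159, 0.7566, 2.5944)
step 5: θ'=3.7194 (R=-1.0000) → pose (3.1824, 0.7729, 3.7194)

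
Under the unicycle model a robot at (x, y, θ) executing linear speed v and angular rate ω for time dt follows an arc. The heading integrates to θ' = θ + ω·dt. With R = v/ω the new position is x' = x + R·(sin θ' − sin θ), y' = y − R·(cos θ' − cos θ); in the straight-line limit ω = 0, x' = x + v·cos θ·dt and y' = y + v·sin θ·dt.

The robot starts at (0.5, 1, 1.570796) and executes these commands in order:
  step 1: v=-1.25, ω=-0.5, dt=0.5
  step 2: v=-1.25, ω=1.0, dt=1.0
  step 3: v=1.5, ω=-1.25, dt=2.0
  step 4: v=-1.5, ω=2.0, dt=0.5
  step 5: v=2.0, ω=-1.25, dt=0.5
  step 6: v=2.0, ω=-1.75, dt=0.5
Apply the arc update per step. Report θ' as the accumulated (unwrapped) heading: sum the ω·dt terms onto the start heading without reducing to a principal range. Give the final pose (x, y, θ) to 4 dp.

step 1: θ'=1.3208 (R=2.5000) → pose (0.4223, 0.3815, 1.3208)
step 2: θ'=2.3208 (R=-1.2500) → pose (0.7188, -0.7798, 2.3208)
step 3: θ'=-0.1792 (R=-1.2000) → pose (1.8107, 1.2189, -0.1792)
step 4: θ'=0.8208 (R=-0.7500) → pose (1.1283, 0.9922, 0.8208)
step 5: θ'=0.1958 (R=-1.6000) → pose (1.9877, 1.4710, 0.1958)
step 6: θ'=-0.6792 (R=-1.1429) → pose (2.9280, 1.2392, -0.6792)

(2.9280, 1.2392, -0.6792)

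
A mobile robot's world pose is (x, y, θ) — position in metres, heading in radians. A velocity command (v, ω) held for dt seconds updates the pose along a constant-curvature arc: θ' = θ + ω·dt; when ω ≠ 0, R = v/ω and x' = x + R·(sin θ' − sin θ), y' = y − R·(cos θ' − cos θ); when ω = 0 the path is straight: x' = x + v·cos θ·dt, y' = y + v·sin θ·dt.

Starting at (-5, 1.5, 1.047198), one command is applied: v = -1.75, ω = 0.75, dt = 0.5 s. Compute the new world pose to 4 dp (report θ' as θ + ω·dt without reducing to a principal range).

θ' = 1.0472 + 0.75·0.5 = 1.4222
R = v/ω = -1.75/0.75 = -2.3333
x' = -5 + -2.3333·(sin 1.4222 − sin 1.0472) = -5.2869
y' = 1.5 − -2.3333·(cos 1.4222 − cos 1.0472) = 0.6788

(-5.2869, 0.6788, 1.4222)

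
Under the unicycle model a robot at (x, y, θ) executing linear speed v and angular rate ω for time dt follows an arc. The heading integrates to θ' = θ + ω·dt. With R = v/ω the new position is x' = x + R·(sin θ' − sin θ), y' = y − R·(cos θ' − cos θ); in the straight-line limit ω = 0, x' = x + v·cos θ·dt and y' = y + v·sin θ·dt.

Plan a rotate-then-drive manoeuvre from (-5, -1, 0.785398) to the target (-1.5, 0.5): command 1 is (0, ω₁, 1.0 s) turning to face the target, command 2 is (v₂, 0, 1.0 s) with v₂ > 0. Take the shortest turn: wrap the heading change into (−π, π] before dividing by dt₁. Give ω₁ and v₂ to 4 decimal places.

heading to target = atan2(0.5−-1, -1.5−-5) = 0.4049
Δθ = wrap(0.4049 − 0.7854) = -0.3805; ω₁ = Δθ/dt₁ = -0.3805
distance = √((-1.5−-5)² + (0.5−-1)²) = 3.8079; v₂ = distance/dt₂ = 3.8079

ω₁ = -0.3805, v₂ = 3.8079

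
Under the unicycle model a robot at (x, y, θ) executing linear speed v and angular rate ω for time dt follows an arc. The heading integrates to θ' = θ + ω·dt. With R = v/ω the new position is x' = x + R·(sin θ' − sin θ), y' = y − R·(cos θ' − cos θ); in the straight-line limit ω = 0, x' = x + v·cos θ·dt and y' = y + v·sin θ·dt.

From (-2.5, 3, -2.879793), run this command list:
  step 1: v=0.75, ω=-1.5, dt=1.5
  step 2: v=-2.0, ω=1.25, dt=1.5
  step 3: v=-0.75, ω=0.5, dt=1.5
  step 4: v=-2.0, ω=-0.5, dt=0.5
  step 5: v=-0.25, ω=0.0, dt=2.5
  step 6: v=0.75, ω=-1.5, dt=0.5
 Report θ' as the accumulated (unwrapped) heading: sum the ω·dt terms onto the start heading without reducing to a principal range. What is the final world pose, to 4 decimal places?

(0.3390, 2.4516, -3.5048)

step 1: θ'=-5.1298 (R=-0.5000) → pose (-3.0865, 3.6857, -5.1298)
step 2: θ'=-3.2548 (R=-1.6000) → pose (-1.8046, 1.4473, -3.2548)
step 3: θ'=-2.5048 (R=-1.5000) → pose (-0.7432, 1.7317, -2.5048)
step 4: θ'=-2.7548 (R=4.0000) → pose (0.1264, 2.2201, -2.7548)
step 5: θ'=-2.7548 (straight) → pose (0.7052, 2.4559, -2.7548)
step 6: θ'=-3.5048 (R=-0.5000) → pose (0.3390, 2.4516, -3.5048)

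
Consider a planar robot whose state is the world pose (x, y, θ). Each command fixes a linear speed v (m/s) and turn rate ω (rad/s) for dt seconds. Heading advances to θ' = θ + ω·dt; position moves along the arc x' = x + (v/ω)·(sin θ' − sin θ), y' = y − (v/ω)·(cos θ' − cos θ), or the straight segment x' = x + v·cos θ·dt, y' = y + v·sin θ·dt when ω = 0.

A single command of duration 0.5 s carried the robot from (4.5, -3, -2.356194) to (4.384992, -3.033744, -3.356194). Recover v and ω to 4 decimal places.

Δθ = -3.356194 − -2.356194 = -1.000000
ω = Δθ/dt = -1.000000/0.5 = -2.0000
R = Δx/(sin θ' − sin θ) = -0.1250
v = R·ω = -0.1250·-2.0000 = 0.2500

v = 0.2500, ω = -2.0000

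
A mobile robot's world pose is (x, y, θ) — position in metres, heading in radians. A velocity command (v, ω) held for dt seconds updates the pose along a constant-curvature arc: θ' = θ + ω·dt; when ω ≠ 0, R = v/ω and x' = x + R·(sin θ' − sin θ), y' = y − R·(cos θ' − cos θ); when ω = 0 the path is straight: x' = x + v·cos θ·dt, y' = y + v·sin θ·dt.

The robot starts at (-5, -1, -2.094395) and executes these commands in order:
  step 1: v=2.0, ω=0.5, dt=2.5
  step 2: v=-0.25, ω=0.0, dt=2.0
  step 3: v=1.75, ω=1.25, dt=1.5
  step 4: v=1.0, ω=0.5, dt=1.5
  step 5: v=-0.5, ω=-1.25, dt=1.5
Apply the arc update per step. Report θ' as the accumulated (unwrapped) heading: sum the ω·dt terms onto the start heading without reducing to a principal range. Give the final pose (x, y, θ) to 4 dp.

(-2.7990, -4.1095, -0.0944)

step 1: θ'=-0.8444 (R=4.0000) → pose (-4.5262, -5.6567, -0.8444)
step 2: θ'=-0.8444 (straight) → pose (-4.8583, -5.2829, -0.8444)
step 3: θ'=1.0306 (R=1.4000) → pose (-2.6110, -5.0731, 1.0306)
step 4: θ'=1.7806 (R=2.0000) → pose (-2.3701, -3.6280, 1.7806)
step 5: θ'=-0.0944 (R=0.4000) → pose (-2.7990, -4.1095, -0.0944)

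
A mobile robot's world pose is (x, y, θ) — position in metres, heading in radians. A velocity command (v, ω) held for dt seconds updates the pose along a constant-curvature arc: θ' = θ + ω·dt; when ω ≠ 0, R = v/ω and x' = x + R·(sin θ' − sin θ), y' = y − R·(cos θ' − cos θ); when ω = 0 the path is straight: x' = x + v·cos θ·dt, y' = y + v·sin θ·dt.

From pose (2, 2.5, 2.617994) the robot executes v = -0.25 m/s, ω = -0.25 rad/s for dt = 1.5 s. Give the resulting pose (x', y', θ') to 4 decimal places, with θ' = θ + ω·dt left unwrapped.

θ' = 2.6180 + -0.25·1.5 = 2.2430
R = v/ω = -0.25/-0.25 = 1.0000
x' = 2 + 1.0000·(sin 2.2430 − sin 2.6180) = 2.2825
y' = 2.5 − 1.0000·(cos 2.2430 − cos 2.6180) = 2.2567

(2.2825, 2.2567, 2.2430)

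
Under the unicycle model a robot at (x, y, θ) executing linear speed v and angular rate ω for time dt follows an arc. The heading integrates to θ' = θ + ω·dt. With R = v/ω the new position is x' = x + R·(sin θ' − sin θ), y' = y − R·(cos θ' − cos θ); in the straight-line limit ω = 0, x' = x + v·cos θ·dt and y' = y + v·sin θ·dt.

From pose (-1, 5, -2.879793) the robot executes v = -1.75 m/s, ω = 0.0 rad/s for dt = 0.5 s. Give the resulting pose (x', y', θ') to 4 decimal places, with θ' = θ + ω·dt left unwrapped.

(-0.1548, 5.2265, -2.8798)

θ' = -2.8798 + 0.0·0.5 = -2.8798
ω = 0 → straight: x' = -1 + -1.75·cos(-2.8798)·0.5 = -0.1548
y' = 5 + -1.75·sin(-2.8798)·0.5 = 5.2265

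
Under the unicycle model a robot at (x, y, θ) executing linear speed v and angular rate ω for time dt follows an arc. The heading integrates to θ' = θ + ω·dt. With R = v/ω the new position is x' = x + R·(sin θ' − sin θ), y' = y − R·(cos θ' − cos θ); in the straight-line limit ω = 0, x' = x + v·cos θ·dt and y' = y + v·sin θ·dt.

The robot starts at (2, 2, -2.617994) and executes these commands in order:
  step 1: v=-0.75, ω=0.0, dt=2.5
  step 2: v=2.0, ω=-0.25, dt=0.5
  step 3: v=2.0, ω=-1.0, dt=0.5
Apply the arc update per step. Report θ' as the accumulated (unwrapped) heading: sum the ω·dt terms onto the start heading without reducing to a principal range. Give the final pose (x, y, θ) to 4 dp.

step 1: θ'=-2.6180 (straight) → pose (3.6238, 2.9375, -2.6180)
step 2: θ'=-2.7430 (R=-8.0000) → pose (2.7288, 2.4929, -2.7430)
step 3: θ'=-3.2430 (R=-2.0000) → pose (1.7501, 2.3463, -3.2430)

(1.7501, 2.3463, -3.2430)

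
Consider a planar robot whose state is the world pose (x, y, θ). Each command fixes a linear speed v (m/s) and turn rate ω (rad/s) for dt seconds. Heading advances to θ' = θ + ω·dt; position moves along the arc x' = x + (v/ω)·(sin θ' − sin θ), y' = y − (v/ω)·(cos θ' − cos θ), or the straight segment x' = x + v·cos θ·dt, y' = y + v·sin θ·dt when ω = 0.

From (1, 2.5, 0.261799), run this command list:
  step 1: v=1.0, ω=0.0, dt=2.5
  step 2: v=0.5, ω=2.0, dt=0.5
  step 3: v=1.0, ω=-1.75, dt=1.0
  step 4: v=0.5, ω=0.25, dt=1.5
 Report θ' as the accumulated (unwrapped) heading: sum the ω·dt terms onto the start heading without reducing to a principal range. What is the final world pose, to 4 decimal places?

(5.1128, 3.4226, -0.1132)

step 1: θ'=0.2618 (straight) → pose (3.4148, 3.1470, 0.2618)
step 2: θ'=1.2618 (R=0.2500) → pose (3.5883, 3.3125, 1.2618)
step 3: θ'=-0.4882 (R=-0.5714) → pose (4.4007, 3.6434, -0.4882)
step 4: θ'=-0.1132 (R=2.0000) → pose (5.1128, 3.4226, -0.1132)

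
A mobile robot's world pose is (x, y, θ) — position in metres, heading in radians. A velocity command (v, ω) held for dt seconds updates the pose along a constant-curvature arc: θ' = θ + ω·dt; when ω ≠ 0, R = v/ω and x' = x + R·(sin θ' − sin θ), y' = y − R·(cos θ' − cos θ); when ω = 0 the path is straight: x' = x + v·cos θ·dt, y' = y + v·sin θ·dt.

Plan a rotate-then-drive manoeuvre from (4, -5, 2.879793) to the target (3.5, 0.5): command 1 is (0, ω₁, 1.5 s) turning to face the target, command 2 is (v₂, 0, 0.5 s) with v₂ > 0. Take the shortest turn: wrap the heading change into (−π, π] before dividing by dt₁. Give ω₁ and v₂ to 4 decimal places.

heading to target = atan2(0.5−-5, 3.5−4) = 1.6615
Δθ = wrap(1.6615 − 2.8798) = -1.2183; ω₁ = Δθ/dt₁ = -0.8122
distance = √((3.5−4)² + (0.5−-5)²) = 5.5227; v₂ = distance/dt₂ = 11.0454

ω₁ = -0.8122, v₂ = 11.0454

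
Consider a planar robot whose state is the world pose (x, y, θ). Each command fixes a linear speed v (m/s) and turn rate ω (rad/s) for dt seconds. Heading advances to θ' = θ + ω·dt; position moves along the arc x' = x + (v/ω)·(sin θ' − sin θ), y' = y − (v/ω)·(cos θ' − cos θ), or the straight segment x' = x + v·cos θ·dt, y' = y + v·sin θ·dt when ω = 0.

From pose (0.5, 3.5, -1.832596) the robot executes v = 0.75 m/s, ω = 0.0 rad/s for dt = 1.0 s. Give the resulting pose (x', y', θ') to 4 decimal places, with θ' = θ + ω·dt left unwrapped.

θ' = -1.8326 + 0.0·1.0 = -1.8326
ω = 0 → straight: x' = 0.5 + 0.75·cos(-1.8326)·1.0 = 0.3059
y' = 3.5 + 0.75·sin(-1.8326)·1.0 = 2.7756

(0.3059, 2.7756, -1.8326)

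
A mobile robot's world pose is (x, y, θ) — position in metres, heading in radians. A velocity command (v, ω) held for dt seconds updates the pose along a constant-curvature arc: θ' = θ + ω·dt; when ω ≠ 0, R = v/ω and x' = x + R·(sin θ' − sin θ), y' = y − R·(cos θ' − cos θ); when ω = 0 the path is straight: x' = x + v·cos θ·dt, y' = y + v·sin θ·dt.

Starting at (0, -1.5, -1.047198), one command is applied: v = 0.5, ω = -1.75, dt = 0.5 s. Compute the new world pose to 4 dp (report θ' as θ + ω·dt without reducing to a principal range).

(0.0208, -1.7412, -1.9222)

θ' = -1.0472 + -1.75·0.5 = -1.9222
R = v/ω = 0.5/-1.75 = -0.2857
x' = 0 + -0.2857·(sin -1.9222 − sin -1.0472) = 0.0208
y' = -1.5 − -0.2857·(cos -1.9222 − cos -1.0472) = -1.7412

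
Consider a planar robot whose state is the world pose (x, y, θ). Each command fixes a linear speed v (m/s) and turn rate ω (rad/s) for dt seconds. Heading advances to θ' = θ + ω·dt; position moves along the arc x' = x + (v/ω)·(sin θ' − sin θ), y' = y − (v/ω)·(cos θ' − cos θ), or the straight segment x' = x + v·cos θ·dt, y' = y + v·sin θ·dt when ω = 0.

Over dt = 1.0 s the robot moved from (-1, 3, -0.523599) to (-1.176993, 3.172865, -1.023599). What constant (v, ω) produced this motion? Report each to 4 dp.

Δθ = -1.023599 − -0.523599 = -0.500000
ω = Δθ/dt = -0.500000/1.0 = -0.5000
R = Δx/(sin θ' − sin θ) = 0.5000
v = R·ω = 0.5000·-0.5000 = -0.2500

v = -0.2500, ω = -0.5000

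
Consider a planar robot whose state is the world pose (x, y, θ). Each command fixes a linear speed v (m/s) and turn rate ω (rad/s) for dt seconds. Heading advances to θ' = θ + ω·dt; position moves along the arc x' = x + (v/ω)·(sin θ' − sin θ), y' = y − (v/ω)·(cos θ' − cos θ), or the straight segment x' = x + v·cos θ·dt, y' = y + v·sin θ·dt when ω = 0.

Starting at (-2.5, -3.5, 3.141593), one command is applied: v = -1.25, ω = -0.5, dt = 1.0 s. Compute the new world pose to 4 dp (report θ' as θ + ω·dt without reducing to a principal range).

θ' = 3.1416 + -0.5·1.0 = 2.6416
R = v/ω = -1.25/-0.5 = 2.5000
x' = -2.5 + 2.5000·(sin 2.6416 − sin 3.1416) = -1.3014
y' = -3.5 − 2.5000·(cos 2.6416 − cos 3.1416) = -3.8060

(-1.3014, -3.8060, 2.6416)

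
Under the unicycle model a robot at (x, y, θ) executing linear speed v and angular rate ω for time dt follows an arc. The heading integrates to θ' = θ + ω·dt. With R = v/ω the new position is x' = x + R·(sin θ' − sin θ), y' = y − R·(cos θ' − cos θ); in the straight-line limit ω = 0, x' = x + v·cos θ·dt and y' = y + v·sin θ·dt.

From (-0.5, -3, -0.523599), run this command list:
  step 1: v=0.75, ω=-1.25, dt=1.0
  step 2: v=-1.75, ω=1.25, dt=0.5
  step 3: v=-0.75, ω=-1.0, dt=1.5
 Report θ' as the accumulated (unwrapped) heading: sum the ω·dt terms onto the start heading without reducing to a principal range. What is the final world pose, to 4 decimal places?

step 1: θ'=-1.7736 (R=-0.6000) → pose (-0.2123, -3.6405, -1.7736)
step 2: θ'=-1.1486 (R=-1.4000) → pose (-0.3065, -2.7848, -1.1486)
step 3: θ'=-2.6486 (R=0.7500) → pose (0.0227, -1.8168, -2.6486)

(0.0227, -1.8168, -2.6486)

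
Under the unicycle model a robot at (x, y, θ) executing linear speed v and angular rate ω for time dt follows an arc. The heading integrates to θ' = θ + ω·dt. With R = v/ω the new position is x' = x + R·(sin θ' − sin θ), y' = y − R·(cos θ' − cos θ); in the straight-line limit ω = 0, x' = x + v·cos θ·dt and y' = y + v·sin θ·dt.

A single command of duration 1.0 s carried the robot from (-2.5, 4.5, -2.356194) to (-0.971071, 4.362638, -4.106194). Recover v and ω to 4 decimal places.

Δθ = -4.106194 − -2.356194 = -1.750000
ω = Δθ/dt = -1.750000/1.0 = -1.7500
R = Δx/(sin θ' − sin θ) = 1.0000
v = R·ω = 1.0000·-1.7500 = -1.7500

v = -1.7500, ω = -1.7500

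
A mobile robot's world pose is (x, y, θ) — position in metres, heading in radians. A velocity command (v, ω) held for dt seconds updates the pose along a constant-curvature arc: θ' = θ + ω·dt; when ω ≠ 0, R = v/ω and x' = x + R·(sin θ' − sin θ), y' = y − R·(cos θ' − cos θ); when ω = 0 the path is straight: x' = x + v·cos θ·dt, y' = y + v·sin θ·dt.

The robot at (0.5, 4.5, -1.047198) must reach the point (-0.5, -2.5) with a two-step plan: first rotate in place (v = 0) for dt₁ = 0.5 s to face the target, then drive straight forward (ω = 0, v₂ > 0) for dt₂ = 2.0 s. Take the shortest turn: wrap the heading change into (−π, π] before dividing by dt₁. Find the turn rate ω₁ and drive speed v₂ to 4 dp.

ω₁ = -1.3310, v₂ = 3.5355

heading to target = atan2(-2.5−4.5, -0.5−0.5) = -1.7127
Δθ = wrap(-1.7127 − -1.0472) = -0.6655; ω₁ = Δθ/dt₁ = -1.3310
distance = √((-0.5−0.5)² + (-2.5−4.5)²) = 7.0711; v₂ = distance/dt₂ = 3.5355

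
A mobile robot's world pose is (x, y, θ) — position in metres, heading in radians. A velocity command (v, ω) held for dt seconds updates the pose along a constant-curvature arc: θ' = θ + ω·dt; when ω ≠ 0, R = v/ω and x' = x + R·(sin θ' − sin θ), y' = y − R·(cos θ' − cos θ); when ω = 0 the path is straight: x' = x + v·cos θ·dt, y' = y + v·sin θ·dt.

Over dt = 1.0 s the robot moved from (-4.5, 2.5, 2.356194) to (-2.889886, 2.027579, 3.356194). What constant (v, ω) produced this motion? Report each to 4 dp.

Δθ = 3.356194 − 2.356194 = 1.000000
ω = Δθ/dt = 1.000000/1.0 = 1.0000
R = Δx/(sin θ' − sin θ) = -1.7500
v = R·ω = -1.7500·1.0000 = -1.7500

v = -1.7500, ω = 1.0000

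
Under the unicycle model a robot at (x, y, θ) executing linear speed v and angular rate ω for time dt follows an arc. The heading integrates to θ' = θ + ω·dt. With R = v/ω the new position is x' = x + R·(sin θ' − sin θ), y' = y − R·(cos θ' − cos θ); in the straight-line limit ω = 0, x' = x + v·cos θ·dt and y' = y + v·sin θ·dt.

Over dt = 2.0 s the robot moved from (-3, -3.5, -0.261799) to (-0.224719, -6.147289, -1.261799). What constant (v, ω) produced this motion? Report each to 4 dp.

v = 2.0000, ω = -0.5000

Δθ = -1.261799 − -0.261799 = -1.000000
ω = Δθ/dt = -1.000000/2.0 = -0.5000
R = Δx/(sin θ' − sin θ) = -4.0000
v = R·ω = -4.0000·-0.5000 = 2.0000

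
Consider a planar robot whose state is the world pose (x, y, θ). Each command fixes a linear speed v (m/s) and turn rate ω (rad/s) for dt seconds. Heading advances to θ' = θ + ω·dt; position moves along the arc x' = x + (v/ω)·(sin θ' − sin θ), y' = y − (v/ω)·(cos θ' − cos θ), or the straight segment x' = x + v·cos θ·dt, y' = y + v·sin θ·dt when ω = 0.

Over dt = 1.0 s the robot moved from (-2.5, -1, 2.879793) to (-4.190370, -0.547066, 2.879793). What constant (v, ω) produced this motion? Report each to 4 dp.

v = 1.7500, ω = 0.0000

Δθ = 2.879793 − 2.879793 = 0.000000
ω = Δθ/dt = 0.000000/1.0 = 0.0000
ω = 0 → v = (Δx·cos θ + Δy·sin θ)/dt = 1.7500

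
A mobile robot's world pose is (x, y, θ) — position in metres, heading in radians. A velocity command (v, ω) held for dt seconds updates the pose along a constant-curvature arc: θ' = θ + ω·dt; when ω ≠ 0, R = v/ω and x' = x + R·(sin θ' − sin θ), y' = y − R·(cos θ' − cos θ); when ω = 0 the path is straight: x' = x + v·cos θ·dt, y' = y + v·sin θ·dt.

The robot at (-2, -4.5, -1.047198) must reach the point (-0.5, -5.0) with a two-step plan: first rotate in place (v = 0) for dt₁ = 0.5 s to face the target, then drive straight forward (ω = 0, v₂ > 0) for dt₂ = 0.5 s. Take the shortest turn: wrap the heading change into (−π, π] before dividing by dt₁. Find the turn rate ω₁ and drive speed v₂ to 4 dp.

heading to target = atan2(-5−-4.5, -0.5−-2) = -0.3218
Δθ = wrap(-0.3218 − -1.0472) = 0.7254; ω₁ = Δθ/dt₁ = 1.4509
distance = √((-0.5−-2)² + (-5−-4.5)²) = 1.5811; v₂ = distance/dt₂ = 3.1623

ω₁ = 1.4509, v₂ = 3.1623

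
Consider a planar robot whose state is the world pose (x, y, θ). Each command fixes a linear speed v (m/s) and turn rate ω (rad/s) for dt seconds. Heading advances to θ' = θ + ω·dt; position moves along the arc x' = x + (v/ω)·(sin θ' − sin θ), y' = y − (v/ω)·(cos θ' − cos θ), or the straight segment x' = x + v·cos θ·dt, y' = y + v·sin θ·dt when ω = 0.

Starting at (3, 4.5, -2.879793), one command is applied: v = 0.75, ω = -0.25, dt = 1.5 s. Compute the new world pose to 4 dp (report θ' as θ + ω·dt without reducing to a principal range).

θ' = -2.8798 + -0.25·1.5 = -3.2548
R = v/ω = 0.75/-0.25 = -3.0000
x' = 3 + -3.0000·(sin -3.2548 − sin -2.8798) = 1.8847
y' = 4.5 − -3.0000·(cos -3.2548 − cos -2.8798) = 4.4170

(1.8847, 4.4170, -3.2548)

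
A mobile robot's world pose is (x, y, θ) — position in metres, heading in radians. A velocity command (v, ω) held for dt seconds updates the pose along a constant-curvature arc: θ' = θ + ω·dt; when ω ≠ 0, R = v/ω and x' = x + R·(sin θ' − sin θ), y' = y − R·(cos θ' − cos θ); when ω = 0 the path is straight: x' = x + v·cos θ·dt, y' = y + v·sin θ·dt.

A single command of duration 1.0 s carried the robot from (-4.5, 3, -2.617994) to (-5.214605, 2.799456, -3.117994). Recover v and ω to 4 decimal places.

Δθ = -3.117994 − -2.617994 = -0.500000
ω = Δθ/dt = -0.500000/1.0 = -0.5000
R = Δx/(sin θ' − sin θ) = -1.5000
v = R·ω = -1.5000·-0.5000 = 0.7500

v = 0.7500, ω = -0.5000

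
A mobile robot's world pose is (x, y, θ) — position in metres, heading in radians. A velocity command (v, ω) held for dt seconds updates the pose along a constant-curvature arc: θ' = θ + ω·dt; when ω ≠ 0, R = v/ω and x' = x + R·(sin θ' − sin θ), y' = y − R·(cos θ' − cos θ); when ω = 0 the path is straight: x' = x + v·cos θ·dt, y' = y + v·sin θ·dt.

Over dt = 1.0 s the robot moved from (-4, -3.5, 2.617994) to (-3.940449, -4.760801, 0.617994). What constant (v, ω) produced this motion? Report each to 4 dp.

v = -1.5000, ω = -2.0000

Δθ = 0.617994 − 2.617994 = -2.000000
ω = Δθ/dt = -2.000000/1.0 = -2.0000
R = −Δy/(cos θ' − cos θ) = 0.7500
v = R·ω = 0.7500·-2.0000 = -1.5000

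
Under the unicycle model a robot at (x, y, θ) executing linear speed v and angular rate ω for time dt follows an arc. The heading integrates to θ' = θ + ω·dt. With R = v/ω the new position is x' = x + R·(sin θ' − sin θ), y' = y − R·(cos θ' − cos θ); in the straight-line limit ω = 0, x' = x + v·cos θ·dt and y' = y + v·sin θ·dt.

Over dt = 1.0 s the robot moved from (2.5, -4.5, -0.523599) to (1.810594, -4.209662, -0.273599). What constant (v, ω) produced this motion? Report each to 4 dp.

Δθ = -0.273599 − -0.523599 = 0.250000
ω = Δθ/dt = 0.250000/1.0 = 0.2500
R = Δx/(sin θ' − sin θ) = -3.0000
v = R·ω = -3.0000·0.2500 = -0.7500

v = -0.7500, ω = 0.2500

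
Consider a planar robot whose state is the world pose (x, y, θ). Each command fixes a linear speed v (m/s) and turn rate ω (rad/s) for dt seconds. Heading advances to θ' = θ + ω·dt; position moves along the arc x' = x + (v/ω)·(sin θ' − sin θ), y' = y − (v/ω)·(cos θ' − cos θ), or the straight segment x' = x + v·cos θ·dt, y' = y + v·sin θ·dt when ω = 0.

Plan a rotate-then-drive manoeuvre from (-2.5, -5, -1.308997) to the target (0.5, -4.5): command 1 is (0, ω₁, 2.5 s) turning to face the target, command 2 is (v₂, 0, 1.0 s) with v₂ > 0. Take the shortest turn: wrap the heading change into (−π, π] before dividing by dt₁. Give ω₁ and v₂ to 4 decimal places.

heading to target = atan2(-4.5−-5, 0.5−-2.5) = 0.1651
Δθ = wrap(0.1651 − -1.3090) = 1.4741; ω₁ = Δθ/dt₁ = 0.5897
distance = √((0.5−-2.5)² + (-4.5−-5)²) = 3.0414; v₂ = distance/dt₂ = 3.0414

ω₁ = 0.5897, v₂ = 3.0414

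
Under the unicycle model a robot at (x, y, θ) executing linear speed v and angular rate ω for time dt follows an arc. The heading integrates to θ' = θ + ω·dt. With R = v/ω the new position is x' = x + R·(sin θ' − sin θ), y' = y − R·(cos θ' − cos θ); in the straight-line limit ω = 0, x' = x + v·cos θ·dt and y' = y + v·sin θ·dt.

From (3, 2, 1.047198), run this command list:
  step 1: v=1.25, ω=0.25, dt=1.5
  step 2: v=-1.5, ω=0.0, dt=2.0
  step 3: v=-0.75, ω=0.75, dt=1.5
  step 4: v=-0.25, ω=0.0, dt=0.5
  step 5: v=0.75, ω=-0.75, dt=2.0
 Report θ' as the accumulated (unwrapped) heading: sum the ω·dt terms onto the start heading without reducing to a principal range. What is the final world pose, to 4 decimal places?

(3.3971, 1.0747, 1.0472)

step 1: θ'=1.4222 (R=5.0000) → pose (3.6148, 3.7597, 1.4222)
step 2: θ'=1.4222 (straight) → pose (3.1706, 0.7928, 1.4222)
step 3: θ'=2.5472 (R=-1.0000) → pose (3.5996, -0.1837, 2.5472)
step 4: θ'=2.5472 (straight) → pose (3.7031, -0.2537, 2.5472)
step 5: θ'=1.0472 (R=-1.0000) → pose (3.3971, 1.0747, 1.0472)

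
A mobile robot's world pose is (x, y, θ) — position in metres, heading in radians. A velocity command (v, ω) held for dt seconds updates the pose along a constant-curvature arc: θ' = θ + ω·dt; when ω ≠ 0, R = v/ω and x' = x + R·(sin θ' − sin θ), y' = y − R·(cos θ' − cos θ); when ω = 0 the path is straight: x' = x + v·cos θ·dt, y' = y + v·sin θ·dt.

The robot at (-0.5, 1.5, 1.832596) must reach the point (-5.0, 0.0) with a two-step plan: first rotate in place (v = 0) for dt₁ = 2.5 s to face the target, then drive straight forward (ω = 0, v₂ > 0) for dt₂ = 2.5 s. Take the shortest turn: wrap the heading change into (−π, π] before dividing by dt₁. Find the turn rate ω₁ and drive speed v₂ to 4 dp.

heading to target = atan2(0−1.5, -5−-0.5) = -2.8198
Δθ = wrap(-2.8198 − 1.8326) = 1.6307; ω₁ = Δθ/dt₁ = 0.6523
distance = √((-5−-0.5)² + (0−1.5)²) = 4.7434; v₂ = distance/dt₂ = 1.8974

ω₁ = 0.6523, v₂ = 1.8974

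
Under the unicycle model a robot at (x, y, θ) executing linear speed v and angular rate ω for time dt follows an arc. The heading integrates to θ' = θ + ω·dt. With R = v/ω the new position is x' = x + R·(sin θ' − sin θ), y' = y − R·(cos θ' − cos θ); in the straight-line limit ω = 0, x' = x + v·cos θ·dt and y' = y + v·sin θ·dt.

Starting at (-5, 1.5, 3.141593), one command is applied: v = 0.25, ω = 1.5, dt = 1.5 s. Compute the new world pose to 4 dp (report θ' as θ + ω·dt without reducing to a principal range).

(-5.1297, 1.2286, 5.3916)

θ' = 3.1416 + 1.5·1.5 = 5.3916
R = v/ω = 0.25/1.5 = 0.1667
x' = -5 + 0.1667·(sin 5.3916 − sin 3.1416) = -5.1297
y' = 1.5 − 0.1667·(cos 5.3916 − cos 3.1416) = 1.2286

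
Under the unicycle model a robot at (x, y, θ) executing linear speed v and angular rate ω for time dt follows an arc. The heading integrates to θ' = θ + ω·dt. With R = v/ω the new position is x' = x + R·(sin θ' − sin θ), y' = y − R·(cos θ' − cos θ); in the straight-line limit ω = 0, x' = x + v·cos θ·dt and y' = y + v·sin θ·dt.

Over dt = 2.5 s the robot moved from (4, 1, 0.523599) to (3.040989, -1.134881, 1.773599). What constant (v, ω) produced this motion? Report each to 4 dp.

Δθ = 1.773599 − 0.523599 = 1.250000
ω = Δθ/dt = 1.250000/2.5 = 0.5000
R = −Δy/(cos θ' − cos θ) = -2.0000
v = R·ω = -2.0000·0.5000 = -1.0000

v = -1.0000, ω = 0.5000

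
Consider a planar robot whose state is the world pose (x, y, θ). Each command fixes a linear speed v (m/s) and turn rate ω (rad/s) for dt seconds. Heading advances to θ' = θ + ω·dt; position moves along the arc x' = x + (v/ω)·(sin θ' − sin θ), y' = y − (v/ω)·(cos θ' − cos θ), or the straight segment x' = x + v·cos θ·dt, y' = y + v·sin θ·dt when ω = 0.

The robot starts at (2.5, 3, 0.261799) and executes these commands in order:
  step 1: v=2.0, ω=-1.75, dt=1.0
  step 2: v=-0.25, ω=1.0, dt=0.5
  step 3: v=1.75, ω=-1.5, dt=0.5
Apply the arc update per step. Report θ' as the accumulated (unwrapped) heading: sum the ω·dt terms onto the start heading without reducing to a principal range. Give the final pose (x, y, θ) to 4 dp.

step 1: θ'=-1.4882 (R=-1.1429) → pose (3.9348, 1.9904, -1.4882)
step 2: θ'=-0.9882 (R=-0.2500) → pose (3.8944, 2.1073, -0.9882)
step 3: θ'=-1.7382 (R=-1.1667) → pose (4.0705, 1.2710, -1.7382)

(4.0705, 1.2710, -1.7382)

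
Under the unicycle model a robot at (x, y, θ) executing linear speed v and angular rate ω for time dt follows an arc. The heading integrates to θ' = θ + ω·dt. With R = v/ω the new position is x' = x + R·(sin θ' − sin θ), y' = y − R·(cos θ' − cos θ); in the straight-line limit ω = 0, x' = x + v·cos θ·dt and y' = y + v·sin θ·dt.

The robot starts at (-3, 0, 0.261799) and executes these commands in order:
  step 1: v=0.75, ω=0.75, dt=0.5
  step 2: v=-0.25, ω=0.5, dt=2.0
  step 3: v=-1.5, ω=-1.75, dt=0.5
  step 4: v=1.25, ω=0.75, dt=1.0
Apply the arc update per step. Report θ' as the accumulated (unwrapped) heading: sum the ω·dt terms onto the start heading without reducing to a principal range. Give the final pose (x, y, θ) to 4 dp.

(-2.6161, 0.1579, 1.5118)

step 1: θ'=0.6368 (R=1.0000) → pose (-2.6642, 0.1619, 0.6368)
step 2: θ'=1.6368 (R=-0.5000) → pose (-2.8658, -0.2731, 1.6368)
step 3: θ'=0.7618 (R=0.8571) → pose (-3.1294, -0.9498, 0.7618)
step 4: θ'=1.5118 (R=1.6667) → pose (-2.6161, 0.1579, 1.5118)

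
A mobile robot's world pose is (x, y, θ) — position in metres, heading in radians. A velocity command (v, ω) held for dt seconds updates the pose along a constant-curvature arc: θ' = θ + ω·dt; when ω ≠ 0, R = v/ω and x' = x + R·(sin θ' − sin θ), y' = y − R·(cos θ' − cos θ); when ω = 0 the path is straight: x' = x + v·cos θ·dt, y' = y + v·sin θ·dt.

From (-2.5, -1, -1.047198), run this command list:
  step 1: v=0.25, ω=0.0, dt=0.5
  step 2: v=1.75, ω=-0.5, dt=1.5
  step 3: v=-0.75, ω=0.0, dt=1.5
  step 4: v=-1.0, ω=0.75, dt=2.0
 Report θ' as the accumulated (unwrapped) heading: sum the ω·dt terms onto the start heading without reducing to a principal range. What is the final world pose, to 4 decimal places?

step 1: θ'=-1.0472 (straight) → pose (-2.4375, -1.1083, -1.0472)
step 2: θ'=-1.7972 (R=-3.5000) → pose (-2.0579, -3.6439, -1.7972)
step 3: θ'=-1.7972 (straight) → pose (-1.8054, -2.5476, -1.7972)
step 4: θ'=-0.2972 (R=-1.3333) → pose (-2.7142, -0.9734, -0.2972)

(-2.7142, -0.9734, -0.2972)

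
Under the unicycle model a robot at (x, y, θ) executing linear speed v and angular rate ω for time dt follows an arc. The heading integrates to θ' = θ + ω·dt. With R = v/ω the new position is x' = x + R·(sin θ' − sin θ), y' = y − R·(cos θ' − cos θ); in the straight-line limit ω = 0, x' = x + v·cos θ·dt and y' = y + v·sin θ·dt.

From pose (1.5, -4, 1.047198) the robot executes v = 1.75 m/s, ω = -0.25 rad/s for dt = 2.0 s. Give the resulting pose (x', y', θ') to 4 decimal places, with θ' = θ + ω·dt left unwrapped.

θ' = 1.0472 + -0.25·2.0 = 0.5472
R = v/ω = 1.75/-0.25 = -7.0000
x' = 1.5 + -7.0000·(sin 0.5472 − sin 1.0472) = 3.9201
y' = -4 − -7.0000·(cos 0.5472 − cos 1.0472) = -1.5221

(3.9201, -1.5221, 0.5472)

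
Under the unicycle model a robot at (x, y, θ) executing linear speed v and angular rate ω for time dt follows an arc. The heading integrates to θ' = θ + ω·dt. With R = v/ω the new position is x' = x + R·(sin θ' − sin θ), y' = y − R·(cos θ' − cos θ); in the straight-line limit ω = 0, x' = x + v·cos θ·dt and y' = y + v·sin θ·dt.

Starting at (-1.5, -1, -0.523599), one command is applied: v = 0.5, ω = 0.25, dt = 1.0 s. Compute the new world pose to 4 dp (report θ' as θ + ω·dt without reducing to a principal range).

(-1.0404, -1.1936, -0.2736)

θ' = -0.5236 + 0.25·1.0 = -0.2736
R = v/ω = 0.5/0.25 = 2.0000
x' = -1.5 + 2.0000·(sin -0.2736 − sin -0.5236) = -1.0404
y' = -1 − 2.0000·(cos -0.2736 − cos -0.5236) = -1.1936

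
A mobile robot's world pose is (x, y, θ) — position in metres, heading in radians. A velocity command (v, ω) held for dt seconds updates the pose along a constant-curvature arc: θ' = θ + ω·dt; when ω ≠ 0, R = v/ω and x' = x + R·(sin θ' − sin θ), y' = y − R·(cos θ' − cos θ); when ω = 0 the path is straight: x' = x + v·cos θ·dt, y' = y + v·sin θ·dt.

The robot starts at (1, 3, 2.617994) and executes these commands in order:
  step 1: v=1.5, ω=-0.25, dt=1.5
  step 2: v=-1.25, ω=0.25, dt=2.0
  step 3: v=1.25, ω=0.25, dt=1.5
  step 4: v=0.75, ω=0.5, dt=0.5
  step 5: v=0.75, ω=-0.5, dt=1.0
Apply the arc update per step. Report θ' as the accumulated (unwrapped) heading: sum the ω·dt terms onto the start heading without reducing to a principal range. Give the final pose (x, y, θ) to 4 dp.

step 1: θ'=2.2430 (R=-6.0000) → pose (-0.6947, 4.4599, 2.2430)
step 2: θ'=2.7430 (R=-5.0000) → pose (1.2769, 2.9654, 2.7430)
step 3: θ'=3.1180 (R=5.0000) → pose (-0.5457, 3.3560, 3.1180)
step 4: θ'=3.3680 (R=1.5000) → pose (-0.9178, 3.3181, 3.3680)
step 5: θ'=2.8680 (R=-1.5000) → pose (-1.6599, 3.3356, 2.8680)

(-1.6599, 3.3356, 2.8680)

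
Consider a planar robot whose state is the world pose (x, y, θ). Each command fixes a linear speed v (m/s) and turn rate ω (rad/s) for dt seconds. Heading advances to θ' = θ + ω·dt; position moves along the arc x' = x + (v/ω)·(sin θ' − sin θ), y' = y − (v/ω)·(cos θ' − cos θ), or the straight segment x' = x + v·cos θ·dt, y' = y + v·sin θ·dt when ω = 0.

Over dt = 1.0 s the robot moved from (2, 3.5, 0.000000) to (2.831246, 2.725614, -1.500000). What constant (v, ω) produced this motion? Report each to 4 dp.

v = 1.2500, ω = -1.5000

Δθ = -1.500000 − 0.000000 = -1.500000
ω = Δθ/dt = -1.500000/1.0 = -1.5000
R = Δx/(sin θ' − sin θ) = -0.8333
v = R·ω = -0.8333·-1.5000 = 1.2500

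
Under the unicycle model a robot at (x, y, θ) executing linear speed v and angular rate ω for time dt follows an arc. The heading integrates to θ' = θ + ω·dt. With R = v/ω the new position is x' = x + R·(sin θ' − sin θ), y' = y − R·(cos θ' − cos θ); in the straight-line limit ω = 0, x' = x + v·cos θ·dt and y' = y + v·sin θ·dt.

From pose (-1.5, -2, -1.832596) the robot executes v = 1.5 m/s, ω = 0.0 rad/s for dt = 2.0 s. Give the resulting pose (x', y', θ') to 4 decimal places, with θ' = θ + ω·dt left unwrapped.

θ' = -1.8326 + 0.0·2.0 = -1.8326
ω = 0 → straight: x' = -1.5 + 1.5·cos(-1.8326)·2.0 = -2.2765
y' = -2 + 1.5·sin(-1.8326)·2.0 = -4.8978

(-2.2765, -4.8978, -1.8326)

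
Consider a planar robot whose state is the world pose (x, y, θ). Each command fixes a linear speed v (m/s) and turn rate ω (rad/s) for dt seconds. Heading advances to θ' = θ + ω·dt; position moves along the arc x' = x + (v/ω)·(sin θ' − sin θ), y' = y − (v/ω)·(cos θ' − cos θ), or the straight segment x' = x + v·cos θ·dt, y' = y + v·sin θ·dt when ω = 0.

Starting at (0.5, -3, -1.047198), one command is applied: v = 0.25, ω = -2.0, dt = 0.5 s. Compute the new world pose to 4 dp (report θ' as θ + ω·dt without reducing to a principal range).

(0.5028, -3.1198, -2.0472)

θ' = -1.0472 + -2.0·0.5 = -2.0472
R = v/ω = 0.25/-2.0 = -0.1250
x' = 0.5 + -0.1250·(sin -2.0472 − sin -1.0472) = 0.5028
y' = -3 − -0.1250·(cos -2.0472 − cos -1.0472) = -3.1198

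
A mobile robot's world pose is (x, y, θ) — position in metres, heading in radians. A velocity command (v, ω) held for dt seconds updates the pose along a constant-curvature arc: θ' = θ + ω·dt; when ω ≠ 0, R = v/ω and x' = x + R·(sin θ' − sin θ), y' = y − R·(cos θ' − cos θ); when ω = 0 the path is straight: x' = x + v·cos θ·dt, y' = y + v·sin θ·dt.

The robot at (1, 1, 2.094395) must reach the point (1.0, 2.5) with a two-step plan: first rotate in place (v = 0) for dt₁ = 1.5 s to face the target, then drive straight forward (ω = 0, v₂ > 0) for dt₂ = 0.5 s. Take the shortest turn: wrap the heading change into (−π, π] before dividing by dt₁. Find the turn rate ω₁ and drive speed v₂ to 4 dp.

ω₁ = -0.3491, v₂ = 3.0000

heading to target = atan2(2.5−1, 1−1) = 1.5708
Δθ = wrap(1.5708 − 2.0944) = -0.5236; ω₁ = Δθ/dt₁ = -0.3491
distance = √((1−1)² + (2.5−1)²) = 1.5000; v₂ = distance/dt₂ = 3.0000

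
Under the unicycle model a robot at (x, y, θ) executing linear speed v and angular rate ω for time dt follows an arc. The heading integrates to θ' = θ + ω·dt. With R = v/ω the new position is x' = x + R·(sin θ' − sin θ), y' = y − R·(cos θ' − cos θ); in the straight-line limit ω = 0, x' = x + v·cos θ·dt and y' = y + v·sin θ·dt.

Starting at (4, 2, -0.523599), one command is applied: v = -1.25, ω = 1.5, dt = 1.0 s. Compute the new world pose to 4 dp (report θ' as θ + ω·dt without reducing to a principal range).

θ' = -0.5236 + 1.5·1.0 = 0.9764
R = v/ω = -1.25/1.5 = -0.8333
x' = 4 + -0.8333·(sin 0.9764 − sin -0.5236) = 2.8929
y' = 2 − -0.8333·(cos 0.9764 − cos -0.5236) = 1.7450

(2.8929, 1.7450, 0.9764)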